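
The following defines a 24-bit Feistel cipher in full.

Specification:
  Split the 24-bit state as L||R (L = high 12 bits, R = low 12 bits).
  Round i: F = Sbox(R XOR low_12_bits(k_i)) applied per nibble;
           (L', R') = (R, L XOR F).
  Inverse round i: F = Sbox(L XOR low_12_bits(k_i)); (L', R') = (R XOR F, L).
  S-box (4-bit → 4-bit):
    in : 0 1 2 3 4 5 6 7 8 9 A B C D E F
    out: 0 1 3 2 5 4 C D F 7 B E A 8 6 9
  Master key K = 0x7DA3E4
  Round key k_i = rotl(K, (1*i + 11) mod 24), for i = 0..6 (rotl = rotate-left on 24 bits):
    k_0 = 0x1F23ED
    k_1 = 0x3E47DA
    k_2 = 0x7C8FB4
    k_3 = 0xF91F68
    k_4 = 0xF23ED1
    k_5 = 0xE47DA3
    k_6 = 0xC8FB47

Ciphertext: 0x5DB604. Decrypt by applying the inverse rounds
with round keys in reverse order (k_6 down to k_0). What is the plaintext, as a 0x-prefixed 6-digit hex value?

0x9B9383

s_0 = ciphertext = 0x5DB604
s_1 = InvRound(s_0, k_6) = 0x07E5DB
s_2 = InvRound(s_1, k_5) = 0xD5307E
s_3 = InvRound(s_2, k_4) = 0x28DD53
s_4 = InvRound(s_3, k_3) = 0x53728D
s_5 = InvRound(s_4, k_2) = 0x97F537
s_6 = InvRound(s_5, k_1) = 0x38397F
s_7 = InvRound(s_6, k_0) = 0x9B9383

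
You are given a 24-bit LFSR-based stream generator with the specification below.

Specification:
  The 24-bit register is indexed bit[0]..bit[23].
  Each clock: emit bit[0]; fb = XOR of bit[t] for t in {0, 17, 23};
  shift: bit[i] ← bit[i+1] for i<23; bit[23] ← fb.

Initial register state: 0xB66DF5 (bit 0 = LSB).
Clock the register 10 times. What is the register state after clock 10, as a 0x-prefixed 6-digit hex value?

0xB96D9B

reg_0 = 0xB66DF5
clock 1: out=1, reg = 0xDB36FA
clock 2: out=0, reg = 0x6D9B7D
clock 3: out=1, reg = 0xB6CDBE
clock 4: out=0, reg = 0x5B66DF
clock 5: out=1, reg = 0x2DB36F
clock 6: out=1, reg = 0x96D9B7
clock 7: out=1, reg = 0xCB6CDB
clock 8: out=1, reg = 0xE5B66D
clock 9: out=1, reg = 0x72DB36
clock 10: out=0, reg = 0xB96D9B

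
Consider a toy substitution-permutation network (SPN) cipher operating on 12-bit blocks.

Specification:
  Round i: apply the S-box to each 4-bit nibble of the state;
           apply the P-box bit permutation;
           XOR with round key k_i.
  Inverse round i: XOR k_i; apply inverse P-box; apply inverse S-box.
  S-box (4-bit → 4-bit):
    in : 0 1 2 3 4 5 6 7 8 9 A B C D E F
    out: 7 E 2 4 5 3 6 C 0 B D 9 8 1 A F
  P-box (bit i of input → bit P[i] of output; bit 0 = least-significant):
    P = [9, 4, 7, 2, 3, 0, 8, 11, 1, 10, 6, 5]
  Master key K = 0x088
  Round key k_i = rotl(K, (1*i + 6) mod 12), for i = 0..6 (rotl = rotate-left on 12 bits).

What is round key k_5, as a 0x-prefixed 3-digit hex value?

K = 0x088
k_0 = rotl(K, (1*0+6) mod 12) = rotl(K, 6) = 0x202
k_1 = rotl(K, (1*1+6) mod 12) = rotl(K, 7) = 0x404
k_2 = rotl(K, (1*2+6) mod 12) = rotl(K, 8) = 0x808
k_3 = rotl(K, (1*3+6) mod 12) = rotl(K, 9) = 0x011
k_4 = rotl(K, (1*4+6) mod 12) = rotl(K, 10) = 0x022
k_5 = rotl(K, (1*5+6) mod 12) = rotl(K, 11) = 0x044

0x044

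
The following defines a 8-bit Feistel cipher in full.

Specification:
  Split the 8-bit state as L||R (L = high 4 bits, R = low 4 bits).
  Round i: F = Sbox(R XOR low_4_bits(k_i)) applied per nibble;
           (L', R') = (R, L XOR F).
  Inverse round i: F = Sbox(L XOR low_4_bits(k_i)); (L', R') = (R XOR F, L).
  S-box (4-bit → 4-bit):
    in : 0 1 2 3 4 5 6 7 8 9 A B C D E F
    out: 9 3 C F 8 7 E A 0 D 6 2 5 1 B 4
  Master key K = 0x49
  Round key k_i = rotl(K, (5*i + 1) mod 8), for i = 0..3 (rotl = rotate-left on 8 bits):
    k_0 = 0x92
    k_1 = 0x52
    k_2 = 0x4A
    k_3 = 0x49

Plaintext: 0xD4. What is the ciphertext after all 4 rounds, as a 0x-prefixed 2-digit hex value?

0x25

s_0 = plaintext = 0xD4
s_1 = Round(s_0, k_0) = 0x43
s_2 = Round(s_1, k_1) = 0x37
s_3 = Round(s_2, k_2) = 0x72
s_4 = Round(s_3, k_3) = 0x25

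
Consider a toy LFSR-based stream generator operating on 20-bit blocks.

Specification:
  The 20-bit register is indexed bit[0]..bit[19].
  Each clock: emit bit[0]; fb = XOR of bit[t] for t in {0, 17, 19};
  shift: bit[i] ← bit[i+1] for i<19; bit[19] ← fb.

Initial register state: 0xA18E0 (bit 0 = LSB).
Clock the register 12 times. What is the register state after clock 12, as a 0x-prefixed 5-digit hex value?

reg_0 = 0xA18E0
clock 1: out=0, reg = 0x50C70
clock 2: out=0, reg = 0x28638
clock 3: out=0, reg = 0x9431C
clock 4: out=0, reg = 0xCA18E
clock 5: out=0, reg = 0xE50C7
clock 6: out=1, reg = 0xF2863
clock 7: out=1, reg = 0xF9431
clock 8: out=1, reg = 0xFCA18
clock 9: out=0, reg = 0x7E50C
clock 10: out=0, reg = 0xBF286
clock 11: out=0, reg = 0x5F943
clock 12: out=1, reg = 0xAFCA1

0xAFCA1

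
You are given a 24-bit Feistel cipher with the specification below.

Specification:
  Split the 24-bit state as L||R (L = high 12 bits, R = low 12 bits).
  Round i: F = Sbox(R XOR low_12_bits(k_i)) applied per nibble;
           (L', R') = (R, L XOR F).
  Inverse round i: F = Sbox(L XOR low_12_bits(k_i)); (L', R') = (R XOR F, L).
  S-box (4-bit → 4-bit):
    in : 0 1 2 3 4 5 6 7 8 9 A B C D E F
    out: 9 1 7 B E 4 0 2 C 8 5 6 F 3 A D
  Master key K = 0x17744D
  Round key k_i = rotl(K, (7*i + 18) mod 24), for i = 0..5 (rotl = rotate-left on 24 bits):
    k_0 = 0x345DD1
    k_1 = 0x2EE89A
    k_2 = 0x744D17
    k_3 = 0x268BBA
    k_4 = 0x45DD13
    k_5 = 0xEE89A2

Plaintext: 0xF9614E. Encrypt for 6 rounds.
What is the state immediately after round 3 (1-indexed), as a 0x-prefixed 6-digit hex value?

s_0 = plaintext = 0xF9614E
s_1 = Round(s_0, k_0) = 0x14E01B
s_2 = Round(s_1, k_1) = 0x01BD8F
s_3 = Round(s_2, k_2) = 0xD8F997
s_4 = Round(s_3, k_3) = 0x997AFC
s_5 = Round(s_4, k_4) = 0xAFCB3A
s_6 = Round(s_5, k_5) = 0xB3AD70

0xD8F997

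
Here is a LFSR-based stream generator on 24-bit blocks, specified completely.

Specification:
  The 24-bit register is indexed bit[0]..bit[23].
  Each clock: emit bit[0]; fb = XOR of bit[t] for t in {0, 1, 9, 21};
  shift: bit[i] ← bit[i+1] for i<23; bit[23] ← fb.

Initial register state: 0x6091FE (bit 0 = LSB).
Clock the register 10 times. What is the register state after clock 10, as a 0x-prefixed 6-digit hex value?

reg_0 = 0x6091FE
clock 1: out=0, reg = 0x3048FF
clock 2: out=1, reg = 0x98247F
clock 3: out=1, reg = 0x4C123F
clock 4: out=1, reg = 0xA6091F
clock 5: out=1, reg = 0xD3048F
clock 6: out=1, reg = 0x698247
clock 7: out=1, reg = 0x34C123
clock 8: out=1, reg = 0x9A6091
clock 9: out=1, reg = 0xCD3048
clock 10: out=0, reg = 0x669824

0x669824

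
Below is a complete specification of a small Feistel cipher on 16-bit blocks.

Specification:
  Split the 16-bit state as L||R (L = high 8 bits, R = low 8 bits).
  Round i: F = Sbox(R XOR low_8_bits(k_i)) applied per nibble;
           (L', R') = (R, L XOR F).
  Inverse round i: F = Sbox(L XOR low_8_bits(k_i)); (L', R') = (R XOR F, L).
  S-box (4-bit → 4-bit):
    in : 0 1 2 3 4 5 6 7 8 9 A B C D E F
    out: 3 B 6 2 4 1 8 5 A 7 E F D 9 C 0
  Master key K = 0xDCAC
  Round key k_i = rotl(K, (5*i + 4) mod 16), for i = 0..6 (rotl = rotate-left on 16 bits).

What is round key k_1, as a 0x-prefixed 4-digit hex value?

0x59B9

K = 0xDCAC
k_0 = rotl(K, (5*0+4) mod 16) = rotl(K, 4) = 0xCACD
k_1 = rotl(K, (5*1+4) mod 16) = rotl(K, 9) = 0x59B9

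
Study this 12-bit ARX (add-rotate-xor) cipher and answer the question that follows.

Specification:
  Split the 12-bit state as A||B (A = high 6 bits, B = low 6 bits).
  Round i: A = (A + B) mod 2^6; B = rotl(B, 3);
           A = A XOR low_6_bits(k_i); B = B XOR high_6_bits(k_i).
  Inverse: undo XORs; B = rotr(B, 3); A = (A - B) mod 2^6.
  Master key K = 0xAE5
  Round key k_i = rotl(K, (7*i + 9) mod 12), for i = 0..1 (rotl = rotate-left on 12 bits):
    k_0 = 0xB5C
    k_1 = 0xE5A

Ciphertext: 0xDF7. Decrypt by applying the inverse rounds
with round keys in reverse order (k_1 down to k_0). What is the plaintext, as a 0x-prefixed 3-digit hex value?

0xF63

s_0 = ciphertext = 0xDF7
s_1 = InvRound(s_0, k_1) = 0xF31
s_2 = InvRound(s_1, k_0) = 0xF63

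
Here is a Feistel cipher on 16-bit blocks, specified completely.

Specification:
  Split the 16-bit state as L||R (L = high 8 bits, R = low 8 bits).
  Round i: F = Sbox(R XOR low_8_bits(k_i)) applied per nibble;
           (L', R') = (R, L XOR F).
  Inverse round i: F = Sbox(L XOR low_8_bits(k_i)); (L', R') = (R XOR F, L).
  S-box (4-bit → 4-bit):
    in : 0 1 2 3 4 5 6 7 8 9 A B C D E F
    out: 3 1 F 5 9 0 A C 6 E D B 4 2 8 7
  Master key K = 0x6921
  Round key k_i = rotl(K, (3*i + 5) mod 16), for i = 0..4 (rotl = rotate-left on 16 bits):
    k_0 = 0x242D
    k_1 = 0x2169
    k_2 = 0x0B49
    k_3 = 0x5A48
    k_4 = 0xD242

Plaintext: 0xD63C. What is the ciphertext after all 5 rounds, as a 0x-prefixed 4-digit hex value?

s_0 = plaintext = 0xD63C
s_1 = Round(s_0, k_0) = 0x3CC7
s_2 = Round(s_1, k_1) = 0xC7E4
s_3 = Round(s_2, k_2) = 0xE415
s_4 = Round(s_3, k_3) = 0x15E6
s_5 = Round(s_4, k_4) = 0xE6CC

0xE6CC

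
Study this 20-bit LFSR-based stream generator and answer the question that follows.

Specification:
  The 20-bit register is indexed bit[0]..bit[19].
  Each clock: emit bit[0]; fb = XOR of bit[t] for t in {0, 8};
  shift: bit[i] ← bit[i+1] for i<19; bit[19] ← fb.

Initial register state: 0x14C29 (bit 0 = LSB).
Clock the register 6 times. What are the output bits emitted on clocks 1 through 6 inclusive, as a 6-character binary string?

100101

reg_0 = 0x14C29
clock 1: out=1, reg = 0x8A614
clock 2: out=0, reg = 0x4530A
clock 3: out=0, reg = 0xA2985
clock 4: out=1, reg = 0x514C2
clock 5: out=0, reg = 0x28A61
clock 6: out=1, reg = 0x94530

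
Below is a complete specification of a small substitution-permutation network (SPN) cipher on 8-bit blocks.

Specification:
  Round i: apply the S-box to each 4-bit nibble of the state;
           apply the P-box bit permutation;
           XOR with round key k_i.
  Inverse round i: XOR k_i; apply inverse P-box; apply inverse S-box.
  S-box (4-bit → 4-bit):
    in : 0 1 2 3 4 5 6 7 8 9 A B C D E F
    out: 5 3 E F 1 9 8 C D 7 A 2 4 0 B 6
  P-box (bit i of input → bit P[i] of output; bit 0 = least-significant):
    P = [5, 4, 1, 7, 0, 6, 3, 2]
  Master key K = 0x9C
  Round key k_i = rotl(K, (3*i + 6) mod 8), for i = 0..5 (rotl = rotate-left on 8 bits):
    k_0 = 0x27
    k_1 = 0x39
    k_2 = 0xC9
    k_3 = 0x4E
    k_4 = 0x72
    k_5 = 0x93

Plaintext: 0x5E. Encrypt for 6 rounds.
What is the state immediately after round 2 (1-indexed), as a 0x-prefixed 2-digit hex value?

s_0 = plaintext = 0x5E
s_1 = Round(s_0, k_0) = 0x92
s_2 = Round(s_1, k_1) = 0xE2
s_3 = Round(s_2, k_2) = 0x1E
s_4 = Round(s_3, k_3) = 0xBF
s_5 = Round(s_4, k_4) = 0x20
s_6 = Round(s_5, k_5) = 0xFD

0xE2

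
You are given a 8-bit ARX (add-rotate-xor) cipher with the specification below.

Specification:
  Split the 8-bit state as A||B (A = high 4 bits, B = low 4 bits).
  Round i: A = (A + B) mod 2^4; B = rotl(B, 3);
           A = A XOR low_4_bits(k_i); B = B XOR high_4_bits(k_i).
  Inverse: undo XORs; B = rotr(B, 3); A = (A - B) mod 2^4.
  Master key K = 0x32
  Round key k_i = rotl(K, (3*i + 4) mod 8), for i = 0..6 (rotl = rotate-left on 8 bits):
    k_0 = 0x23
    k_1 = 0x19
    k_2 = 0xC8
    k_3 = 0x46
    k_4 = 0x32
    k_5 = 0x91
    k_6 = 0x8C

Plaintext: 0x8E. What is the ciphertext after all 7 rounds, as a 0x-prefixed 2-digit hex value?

s_0 = plaintext = 0x8E
s_1 = Round(s_0, k_0) = 0x55
s_2 = Round(s_1, k_1) = 0x3B
s_3 = Round(s_2, k_2) = 0x61
s_4 = Round(s_3, k_3) = 0x1C
s_5 = Round(s_4, k_4) = 0xF5
s_6 = Round(s_5, k_5) = 0x53
s_7 = Round(s_6, k_6) = 0x41

0x41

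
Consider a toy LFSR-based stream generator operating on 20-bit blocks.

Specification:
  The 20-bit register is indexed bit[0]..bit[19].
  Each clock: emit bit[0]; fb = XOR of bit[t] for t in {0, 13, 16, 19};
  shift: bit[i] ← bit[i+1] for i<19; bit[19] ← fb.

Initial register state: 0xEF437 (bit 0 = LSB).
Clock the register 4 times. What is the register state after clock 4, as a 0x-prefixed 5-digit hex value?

0x5EF43

reg_0 = 0xEF437
clock 1: out=1, reg = 0xF7A1B
clock 2: out=1, reg = 0x7BD0D
clock 3: out=1, reg = 0xBDE86
clock 4: out=0, reg = 0x5EF43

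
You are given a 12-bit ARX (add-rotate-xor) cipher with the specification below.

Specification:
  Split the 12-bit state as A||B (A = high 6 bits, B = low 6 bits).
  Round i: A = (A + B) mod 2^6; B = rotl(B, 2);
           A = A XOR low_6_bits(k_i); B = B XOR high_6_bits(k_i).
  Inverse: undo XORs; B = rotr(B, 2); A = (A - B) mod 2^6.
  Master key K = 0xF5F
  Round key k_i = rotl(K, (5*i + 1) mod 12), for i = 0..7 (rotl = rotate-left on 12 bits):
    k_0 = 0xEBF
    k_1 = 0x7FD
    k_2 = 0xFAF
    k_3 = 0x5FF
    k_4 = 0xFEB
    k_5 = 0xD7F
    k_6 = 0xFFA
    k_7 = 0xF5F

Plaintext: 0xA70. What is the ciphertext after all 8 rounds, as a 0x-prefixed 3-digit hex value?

s_0 = plaintext = 0xA70
s_1 = Round(s_0, k_0) = 0x9B9
s_2 = Round(s_1, k_1) = 0x8B8
s_3 = Round(s_2, k_2) = 0xD5D
s_4 = Round(s_3, k_3) = 0xB62
s_5 = Round(s_4, k_4) = 0x935
s_6 = Round(s_5, k_5) = 0x9A2
s_7 = Round(s_6, k_6) = 0xCB5
s_8 = Round(s_7, k_7) = 0xE2A

0xE2A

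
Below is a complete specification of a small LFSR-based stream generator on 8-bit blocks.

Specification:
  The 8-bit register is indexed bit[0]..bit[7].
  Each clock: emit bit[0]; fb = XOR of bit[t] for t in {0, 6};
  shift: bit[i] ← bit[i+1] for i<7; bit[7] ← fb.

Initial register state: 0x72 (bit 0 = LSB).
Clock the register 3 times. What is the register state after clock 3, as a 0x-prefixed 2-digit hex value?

0xEE

reg_0 = 0x72
clock 1: out=0, reg = 0xB9
clock 2: out=1, reg = 0xDC
clock 3: out=0, reg = 0xEE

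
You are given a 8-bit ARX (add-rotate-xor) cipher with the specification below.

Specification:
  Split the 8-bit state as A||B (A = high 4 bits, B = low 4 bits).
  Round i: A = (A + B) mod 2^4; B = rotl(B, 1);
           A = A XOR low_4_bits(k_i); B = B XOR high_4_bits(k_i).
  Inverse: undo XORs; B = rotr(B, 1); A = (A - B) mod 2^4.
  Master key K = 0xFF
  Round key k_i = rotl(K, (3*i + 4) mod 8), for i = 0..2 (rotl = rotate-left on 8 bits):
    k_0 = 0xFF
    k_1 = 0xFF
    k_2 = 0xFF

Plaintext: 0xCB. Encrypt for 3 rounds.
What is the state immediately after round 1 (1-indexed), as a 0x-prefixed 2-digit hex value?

0x88

s_0 = plaintext = 0xCB
s_1 = Round(s_0, k_0) = 0x88
s_2 = Round(s_1, k_1) = 0xFE
s_3 = Round(s_2, k_2) = 0x22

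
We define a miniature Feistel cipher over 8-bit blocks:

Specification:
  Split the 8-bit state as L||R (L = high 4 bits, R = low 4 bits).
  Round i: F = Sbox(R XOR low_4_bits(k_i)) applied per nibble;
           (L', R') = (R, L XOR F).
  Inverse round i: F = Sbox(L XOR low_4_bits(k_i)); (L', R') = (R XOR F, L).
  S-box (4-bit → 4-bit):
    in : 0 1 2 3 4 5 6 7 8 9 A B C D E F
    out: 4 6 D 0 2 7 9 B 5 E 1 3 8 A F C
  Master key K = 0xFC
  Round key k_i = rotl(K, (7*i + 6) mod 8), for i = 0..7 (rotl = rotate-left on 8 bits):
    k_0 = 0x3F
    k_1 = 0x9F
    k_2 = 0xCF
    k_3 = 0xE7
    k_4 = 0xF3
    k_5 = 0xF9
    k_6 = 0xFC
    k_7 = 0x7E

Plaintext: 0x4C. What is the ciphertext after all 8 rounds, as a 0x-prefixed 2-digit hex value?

0xC4

s_0 = plaintext = 0x4C
s_1 = Round(s_0, k_0) = 0xC4
s_2 = Round(s_1, k_1) = 0x4F
s_3 = Round(s_2, k_2) = 0xF0
s_4 = Round(s_3, k_3) = 0x04
s_5 = Round(s_4, k_4) = 0x4B
s_6 = Round(s_5, k_5) = 0xB9
s_7 = Round(s_6, k_6) = 0x9C
s_8 = Round(s_7, k_7) = 0xC4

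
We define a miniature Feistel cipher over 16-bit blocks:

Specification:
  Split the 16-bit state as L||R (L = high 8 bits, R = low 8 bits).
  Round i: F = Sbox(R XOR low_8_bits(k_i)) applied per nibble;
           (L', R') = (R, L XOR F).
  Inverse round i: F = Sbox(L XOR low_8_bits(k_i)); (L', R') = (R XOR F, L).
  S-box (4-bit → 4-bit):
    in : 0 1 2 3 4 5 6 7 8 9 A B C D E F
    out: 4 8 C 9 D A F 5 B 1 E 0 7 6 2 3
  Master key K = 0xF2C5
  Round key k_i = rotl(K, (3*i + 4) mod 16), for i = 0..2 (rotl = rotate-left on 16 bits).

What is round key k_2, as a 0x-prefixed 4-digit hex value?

K = 0xF2C5
k_0 = rotl(K, (3*0+4) mod 16) = rotl(K, 4) = 0x2C5F
k_1 = rotl(K, (3*1+4) mod 16) = rotl(K, 7) = 0x62F9
k_2 = rotl(K, (3*2+4) mod 16) = rotl(K, 10) = 0x17CB

0x17CB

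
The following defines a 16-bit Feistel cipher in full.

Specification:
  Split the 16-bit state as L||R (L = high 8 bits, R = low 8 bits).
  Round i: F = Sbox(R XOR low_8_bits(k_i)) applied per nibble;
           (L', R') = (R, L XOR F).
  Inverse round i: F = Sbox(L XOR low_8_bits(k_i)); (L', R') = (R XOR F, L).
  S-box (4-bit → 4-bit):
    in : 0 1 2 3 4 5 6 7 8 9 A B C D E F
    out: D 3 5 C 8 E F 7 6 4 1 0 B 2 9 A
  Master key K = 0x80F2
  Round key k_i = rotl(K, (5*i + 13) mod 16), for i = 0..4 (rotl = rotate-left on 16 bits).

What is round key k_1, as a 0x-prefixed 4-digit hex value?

K = 0x80F2
k_0 = rotl(K, (5*0+13) mod 16) = rotl(K, 13) = 0x501E
k_1 = rotl(K, (5*1+13) mod 16) = rotl(K, 2) = 0x03CA

0x03CA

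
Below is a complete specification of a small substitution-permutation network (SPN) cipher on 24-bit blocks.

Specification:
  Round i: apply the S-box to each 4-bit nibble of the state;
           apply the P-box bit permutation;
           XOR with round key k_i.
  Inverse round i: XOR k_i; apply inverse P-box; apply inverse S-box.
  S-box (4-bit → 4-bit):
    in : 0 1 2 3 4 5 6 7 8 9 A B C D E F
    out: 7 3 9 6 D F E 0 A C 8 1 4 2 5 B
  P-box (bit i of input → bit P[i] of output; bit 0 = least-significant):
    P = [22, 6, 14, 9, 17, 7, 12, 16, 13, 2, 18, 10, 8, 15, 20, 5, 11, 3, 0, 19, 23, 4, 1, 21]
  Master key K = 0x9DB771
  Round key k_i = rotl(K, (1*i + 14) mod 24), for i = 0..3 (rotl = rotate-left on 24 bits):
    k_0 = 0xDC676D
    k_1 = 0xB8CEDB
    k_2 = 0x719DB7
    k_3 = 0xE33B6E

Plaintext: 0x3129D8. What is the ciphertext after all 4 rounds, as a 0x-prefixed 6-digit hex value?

0x168821

s_0 = plaintext = 0x3129D8
s_1 = Round(s_0, k_0) = 0xD86897
s_2 = Round(s_1, k_1) = 0xA15AE7
s_3 = Round(s_2, k_2) = 0x43009F
s_4 = Round(s_3, k_3) = 0x168821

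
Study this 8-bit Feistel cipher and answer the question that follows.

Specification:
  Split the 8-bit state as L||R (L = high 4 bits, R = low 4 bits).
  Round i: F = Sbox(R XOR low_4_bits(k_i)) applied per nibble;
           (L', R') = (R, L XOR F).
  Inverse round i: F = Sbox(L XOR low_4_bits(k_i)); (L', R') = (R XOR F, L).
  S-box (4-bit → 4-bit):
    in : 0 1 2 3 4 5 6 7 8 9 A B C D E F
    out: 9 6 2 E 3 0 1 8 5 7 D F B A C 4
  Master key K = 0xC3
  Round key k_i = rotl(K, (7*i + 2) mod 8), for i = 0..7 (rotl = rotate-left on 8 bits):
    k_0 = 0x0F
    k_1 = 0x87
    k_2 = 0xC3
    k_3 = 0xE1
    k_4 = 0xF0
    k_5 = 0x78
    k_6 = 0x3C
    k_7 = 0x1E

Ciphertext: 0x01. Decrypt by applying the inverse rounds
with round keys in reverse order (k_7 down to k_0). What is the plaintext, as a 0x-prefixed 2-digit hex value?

s_0 = ciphertext = 0x01
s_1 = InvRound(s_0, k_7) = 0xD0
s_2 = InvRound(s_1, k_6) = 0x6D
s_3 = InvRound(s_2, k_5) = 0x16
s_4 = InvRound(s_3, k_4) = 0x01
s_5 = InvRound(s_4, k_3) = 0x70
s_6 = InvRound(s_5, k_2) = 0x37
s_7 = InvRound(s_6, k_1) = 0x43
s_8 = InvRound(s_7, k_0) = 0xC4

0xC4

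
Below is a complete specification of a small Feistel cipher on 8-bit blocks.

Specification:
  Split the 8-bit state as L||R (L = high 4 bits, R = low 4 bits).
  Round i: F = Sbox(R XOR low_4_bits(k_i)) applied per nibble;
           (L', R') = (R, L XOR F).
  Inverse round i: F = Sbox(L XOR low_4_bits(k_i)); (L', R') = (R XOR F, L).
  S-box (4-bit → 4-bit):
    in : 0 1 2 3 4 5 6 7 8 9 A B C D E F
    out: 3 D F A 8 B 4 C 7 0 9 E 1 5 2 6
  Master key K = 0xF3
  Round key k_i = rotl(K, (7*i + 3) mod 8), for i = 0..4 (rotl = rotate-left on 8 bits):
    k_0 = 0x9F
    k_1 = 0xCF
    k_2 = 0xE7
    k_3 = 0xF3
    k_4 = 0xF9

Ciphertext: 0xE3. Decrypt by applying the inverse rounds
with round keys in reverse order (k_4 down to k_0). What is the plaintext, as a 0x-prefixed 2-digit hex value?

0x93

s_0 = ciphertext = 0xE3
s_1 = InvRound(s_0, k_4) = 0xFE
s_2 = InvRound(s_1, k_3) = 0xFF
s_3 = InvRound(s_2, k_2) = 0x8F
s_4 = InvRound(s_3, k_1) = 0x38
s_5 = InvRound(s_4, k_0) = 0x93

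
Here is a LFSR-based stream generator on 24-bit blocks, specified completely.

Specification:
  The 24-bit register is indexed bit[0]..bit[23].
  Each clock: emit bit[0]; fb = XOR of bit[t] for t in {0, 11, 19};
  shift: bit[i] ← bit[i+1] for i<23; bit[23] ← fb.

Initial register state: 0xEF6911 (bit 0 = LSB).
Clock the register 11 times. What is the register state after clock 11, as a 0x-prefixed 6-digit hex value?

0x983DED

reg_0 = 0xEF6911
clock 1: out=1, reg = 0xF7B488
clock 2: out=0, reg = 0x7BDA44
clock 3: out=0, reg = 0x3DED22
clock 4: out=0, reg = 0x1EF691
clock 5: out=1, reg = 0x0F7B48
clock 6: out=0, reg = 0x07BDA4
clock 7: out=0, reg = 0x83DED2
clock 8: out=0, reg = 0xC1EF69
clock 9: out=1, reg = 0x60F7B4
clock 10: out=0, reg = 0x307BDA
clock 11: out=0, reg = 0x983DED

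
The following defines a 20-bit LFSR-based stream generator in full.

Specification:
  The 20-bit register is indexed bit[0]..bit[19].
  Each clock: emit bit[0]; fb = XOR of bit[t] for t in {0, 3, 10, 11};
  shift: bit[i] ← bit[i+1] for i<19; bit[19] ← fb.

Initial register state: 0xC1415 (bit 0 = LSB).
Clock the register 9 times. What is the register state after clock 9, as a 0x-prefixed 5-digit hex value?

0x0860A

reg_0 = 0xC1415
clock 1: out=1, reg = 0x60A0A
clock 2: out=0, reg = 0x30505
clock 3: out=1, reg = 0x18282
clock 4: out=0, reg = 0x0C141
clock 5: out=1, reg = 0x860A0
clock 6: out=0, reg = 0x43050
clock 7: out=0, reg = 0x21828
clock 8: out=0, reg = 0x10C14
clock 9: out=0, reg = 0x0860A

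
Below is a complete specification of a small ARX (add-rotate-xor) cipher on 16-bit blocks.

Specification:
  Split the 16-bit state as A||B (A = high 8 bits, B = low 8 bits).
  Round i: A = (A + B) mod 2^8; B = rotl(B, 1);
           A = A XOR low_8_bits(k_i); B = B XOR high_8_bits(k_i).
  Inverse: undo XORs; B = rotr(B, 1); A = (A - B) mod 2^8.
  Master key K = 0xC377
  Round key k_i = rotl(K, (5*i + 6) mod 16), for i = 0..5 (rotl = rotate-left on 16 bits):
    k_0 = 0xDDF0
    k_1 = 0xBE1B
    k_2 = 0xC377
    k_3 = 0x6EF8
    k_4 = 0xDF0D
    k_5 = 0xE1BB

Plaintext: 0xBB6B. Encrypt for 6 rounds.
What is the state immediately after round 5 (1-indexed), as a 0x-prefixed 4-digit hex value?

s_0 = plaintext = 0xBB6B
s_1 = Round(s_0, k_0) = 0xD60B
s_2 = Round(s_1, k_1) = 0xFAA8
s_3 = Round(s_2, k_2) = 0xD592
s_4 = Round(s_3, k_3) = 0x9F4B
s_5 = Round(s_4, k_4) = 0xE749
s_6 = Round(s_5, k_5) = 0x8B73

0xE749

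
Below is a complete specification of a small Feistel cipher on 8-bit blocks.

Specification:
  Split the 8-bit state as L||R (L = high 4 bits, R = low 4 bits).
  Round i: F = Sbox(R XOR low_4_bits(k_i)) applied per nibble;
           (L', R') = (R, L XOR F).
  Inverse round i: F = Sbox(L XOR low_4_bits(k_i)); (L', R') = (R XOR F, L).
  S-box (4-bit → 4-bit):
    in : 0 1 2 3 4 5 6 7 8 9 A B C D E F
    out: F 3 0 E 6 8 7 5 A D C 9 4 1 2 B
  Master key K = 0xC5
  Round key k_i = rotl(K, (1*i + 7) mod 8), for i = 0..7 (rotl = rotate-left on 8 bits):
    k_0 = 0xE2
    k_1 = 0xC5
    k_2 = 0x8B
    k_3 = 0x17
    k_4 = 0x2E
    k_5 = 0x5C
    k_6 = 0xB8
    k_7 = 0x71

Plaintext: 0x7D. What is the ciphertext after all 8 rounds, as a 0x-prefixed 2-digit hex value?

0x41

s_0 = plaintext = 0x7D
s_1 = Round(s_0, k_0) = 0xDC
s_2 = Round(s_1, k_1) = 0xC0
s_3 = Round(s_2, k_2) = 0x05
s_4 = Round(s_3, k_3) = 0x50
s_5 = Round(s_4, k_4) = 0x07
s_6 = Round(s_5, k_5) = 0x79
s_7 = Round(s_6, k_6) = 0x94
s_8 = Round(s_7, k_7) = 0x41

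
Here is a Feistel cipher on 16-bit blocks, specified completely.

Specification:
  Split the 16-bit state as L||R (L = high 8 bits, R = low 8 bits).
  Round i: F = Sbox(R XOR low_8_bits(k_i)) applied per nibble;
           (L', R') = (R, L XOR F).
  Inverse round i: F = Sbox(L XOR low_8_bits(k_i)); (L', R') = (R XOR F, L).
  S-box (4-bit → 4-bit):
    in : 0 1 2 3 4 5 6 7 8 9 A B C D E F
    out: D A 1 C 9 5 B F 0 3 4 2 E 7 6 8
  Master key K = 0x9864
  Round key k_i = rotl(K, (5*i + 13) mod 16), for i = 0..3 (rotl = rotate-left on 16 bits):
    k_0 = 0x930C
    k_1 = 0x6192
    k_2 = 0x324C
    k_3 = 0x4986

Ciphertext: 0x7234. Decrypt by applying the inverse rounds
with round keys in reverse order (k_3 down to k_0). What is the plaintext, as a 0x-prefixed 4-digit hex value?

s_0 = ciphertext = 0x7234
s_1 = InvRound(s_0, k_3) = 0xBD72
s_2 = InvRound(s_1, k_2) = 0xF8BD
s_3 = InvRound(s_2, k_1) = 0x09F8
s_4 = InvRound(s_3, k_0) = 0x2D09

0x2D09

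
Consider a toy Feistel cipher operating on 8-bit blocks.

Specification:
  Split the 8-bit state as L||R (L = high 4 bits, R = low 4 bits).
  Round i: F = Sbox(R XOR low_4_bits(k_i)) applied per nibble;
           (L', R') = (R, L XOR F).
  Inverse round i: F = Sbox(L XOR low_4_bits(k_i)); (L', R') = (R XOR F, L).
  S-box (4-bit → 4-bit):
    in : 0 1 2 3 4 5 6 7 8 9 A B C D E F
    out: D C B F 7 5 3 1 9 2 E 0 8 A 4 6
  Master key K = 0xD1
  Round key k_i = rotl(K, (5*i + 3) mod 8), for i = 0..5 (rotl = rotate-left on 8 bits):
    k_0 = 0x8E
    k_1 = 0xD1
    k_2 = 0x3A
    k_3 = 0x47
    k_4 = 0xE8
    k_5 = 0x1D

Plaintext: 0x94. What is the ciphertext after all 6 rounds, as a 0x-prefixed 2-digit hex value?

0x11

s_0 = plaintext = 0x94
s_1 = Round(s_0, k_0) = 0x47
s_2 = Round(s_1, k_1) = 0x77
s_3 = Round(s_2, k_2) = 0x7D
s_4 = Round(s_3, k_3) = 0xD9
s_5 = Round(s_4, k_4) = 0x91
s_6 = Round(s_5, k_5) = 0x11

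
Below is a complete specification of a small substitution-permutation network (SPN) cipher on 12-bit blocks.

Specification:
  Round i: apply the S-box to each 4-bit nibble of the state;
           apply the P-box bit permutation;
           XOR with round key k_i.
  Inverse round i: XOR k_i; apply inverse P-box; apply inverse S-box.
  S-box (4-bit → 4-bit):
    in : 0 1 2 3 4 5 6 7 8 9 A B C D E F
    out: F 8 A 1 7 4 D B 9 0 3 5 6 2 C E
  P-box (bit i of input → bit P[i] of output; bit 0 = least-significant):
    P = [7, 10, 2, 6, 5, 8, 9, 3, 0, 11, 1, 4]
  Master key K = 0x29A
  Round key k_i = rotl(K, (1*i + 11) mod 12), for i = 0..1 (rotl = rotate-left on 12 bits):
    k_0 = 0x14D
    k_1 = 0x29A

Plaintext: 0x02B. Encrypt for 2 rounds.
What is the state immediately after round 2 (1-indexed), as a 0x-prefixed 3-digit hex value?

0x7CB

s_0 = plaintext = 0x02B
s_1 = Round(s_0, k_0) = 0x8D2
s_2 = Round(s_1, k_1) = 0x7CB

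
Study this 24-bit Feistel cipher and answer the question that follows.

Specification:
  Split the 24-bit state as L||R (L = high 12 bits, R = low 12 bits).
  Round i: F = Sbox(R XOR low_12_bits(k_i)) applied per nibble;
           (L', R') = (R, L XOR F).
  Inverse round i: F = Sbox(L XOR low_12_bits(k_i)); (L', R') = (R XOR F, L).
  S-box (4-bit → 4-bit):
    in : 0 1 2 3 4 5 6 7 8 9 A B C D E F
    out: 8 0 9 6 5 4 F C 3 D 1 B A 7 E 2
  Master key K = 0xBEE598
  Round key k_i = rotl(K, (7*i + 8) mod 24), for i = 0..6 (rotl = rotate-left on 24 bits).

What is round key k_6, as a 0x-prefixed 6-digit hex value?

0xFB9662

K = 0xBEE598
k_0 = rotl(K, (7*0+8) mod 24) = rotl(K, 8) = 0xE598BE
k_1 = rotl(K, (7*1+8) mod 24) = rotl(K, 15) = 0xCC5F72
k_2 = rotl(K, (7*2+8) mod 24) = rotl(K, 22) = 0x2FB966
k_3 = rotl(K, (7*3+8) mod 24) = rotl(K, 5) = 0xDCB317
k_4 = rotl(K, (7*4+8) mod 24) = rotl(K, 12) = 0x598BEE
k_5 = rotl(K, (7*5+8) mod 24) = rotl(K, 19) = 0xC5F72C
k_6 = rotl(K, (7*6+8) mod 24) = rotl(K, 2) = 0xFB9662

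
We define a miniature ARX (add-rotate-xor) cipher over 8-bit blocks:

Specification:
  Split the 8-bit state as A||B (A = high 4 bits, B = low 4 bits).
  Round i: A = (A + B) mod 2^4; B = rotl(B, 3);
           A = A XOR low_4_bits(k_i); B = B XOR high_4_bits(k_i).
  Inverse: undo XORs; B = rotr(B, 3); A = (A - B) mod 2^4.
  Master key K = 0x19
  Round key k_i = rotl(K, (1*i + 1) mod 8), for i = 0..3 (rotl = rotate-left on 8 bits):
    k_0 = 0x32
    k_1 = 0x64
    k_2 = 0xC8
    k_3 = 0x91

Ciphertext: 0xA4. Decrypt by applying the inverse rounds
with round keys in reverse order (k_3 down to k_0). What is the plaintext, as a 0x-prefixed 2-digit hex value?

0xB4

s_0 = ciphertext = 0xA4
s_1 = InvRound(s_0, k_3) = 0x0B
s_2 = InvRound(s_1, k_2) = 0xAE
s_3 = InvRound(s_2, k_1) = 0xD1
s_4 = InvRound(s_3, k_0) = 0xB4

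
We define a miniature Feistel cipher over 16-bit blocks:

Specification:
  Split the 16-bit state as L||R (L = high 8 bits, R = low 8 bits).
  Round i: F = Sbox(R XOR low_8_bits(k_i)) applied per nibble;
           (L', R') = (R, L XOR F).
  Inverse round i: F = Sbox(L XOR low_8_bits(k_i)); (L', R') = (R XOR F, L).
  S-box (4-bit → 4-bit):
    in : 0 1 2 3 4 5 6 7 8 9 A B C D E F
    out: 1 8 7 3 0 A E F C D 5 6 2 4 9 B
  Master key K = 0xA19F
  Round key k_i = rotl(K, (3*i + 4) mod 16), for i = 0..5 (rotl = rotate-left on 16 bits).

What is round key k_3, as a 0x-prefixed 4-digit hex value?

K = 0xA19F
k_0 = rotl(K, (3*0+4) mod 16) = rotl(K, 4) = 0x19FA
k_1 = rotl(K, (3*1+4) mod 16) = rotl(K, 7) = 0xCFD0
k_2 = rotl(K, (3*2+4) mod 16) = rotl(K, 10) = 0x7E86
k_3 = rotl(K, (3*3+4) mod 16) = rotl(K, 13) = 0xF433

0xF433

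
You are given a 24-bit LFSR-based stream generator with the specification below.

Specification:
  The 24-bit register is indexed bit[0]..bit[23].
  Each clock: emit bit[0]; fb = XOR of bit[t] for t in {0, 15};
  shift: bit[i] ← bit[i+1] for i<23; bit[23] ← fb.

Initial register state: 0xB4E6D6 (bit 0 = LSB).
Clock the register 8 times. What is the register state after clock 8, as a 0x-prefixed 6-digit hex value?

0xBFB4E6

reg_0 = 0xB4E6D6
clock 1: out=0, reg = 0xDA736B
clock 2: out=1, reg = 0xED39B5
clock 3: out=1, reg = 0xF69CDA
clock 4: out=0, reg = 0xFB4E6D
clock 5: out=1, reg = 0xFDA736
clock 6: out=0, reg = 0xFED39B
clock 7: out=1, reg = 0x7F69CD
clock 8: out=1, reg = 0xBFB4E6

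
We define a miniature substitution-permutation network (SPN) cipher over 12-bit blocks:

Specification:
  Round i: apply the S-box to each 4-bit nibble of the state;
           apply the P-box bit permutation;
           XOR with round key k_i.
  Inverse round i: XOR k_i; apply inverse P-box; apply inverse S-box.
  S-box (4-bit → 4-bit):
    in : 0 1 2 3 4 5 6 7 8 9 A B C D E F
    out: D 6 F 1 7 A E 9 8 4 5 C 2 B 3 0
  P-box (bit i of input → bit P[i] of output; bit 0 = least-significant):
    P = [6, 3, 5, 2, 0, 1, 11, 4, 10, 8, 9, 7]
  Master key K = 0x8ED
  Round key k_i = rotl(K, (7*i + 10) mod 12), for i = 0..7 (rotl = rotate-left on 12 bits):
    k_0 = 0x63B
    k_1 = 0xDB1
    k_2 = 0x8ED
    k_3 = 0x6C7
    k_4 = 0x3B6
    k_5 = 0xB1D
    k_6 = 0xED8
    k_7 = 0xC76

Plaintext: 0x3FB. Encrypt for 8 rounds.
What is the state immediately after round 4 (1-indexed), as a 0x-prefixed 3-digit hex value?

0xEDC

s_0 = plaintext = 0x3FB
s_1 = Round(s_0, k_0) = 0x21F
s_2 = Round(s_1, k_1) = 0x233
s_3 = Round(s_2, k_2) = 0xF2C
s_4 = Round(s_3, k_3) = 0xEDC
s_5 = Round(s_4, k_4) = 0x6AD
s_6 = Round(s_5, k_5) = 0x0D0
s_7 = Round(s_6, k_6) = 0x82F
s_8 = Round(s_7, k_7) = 0x4E5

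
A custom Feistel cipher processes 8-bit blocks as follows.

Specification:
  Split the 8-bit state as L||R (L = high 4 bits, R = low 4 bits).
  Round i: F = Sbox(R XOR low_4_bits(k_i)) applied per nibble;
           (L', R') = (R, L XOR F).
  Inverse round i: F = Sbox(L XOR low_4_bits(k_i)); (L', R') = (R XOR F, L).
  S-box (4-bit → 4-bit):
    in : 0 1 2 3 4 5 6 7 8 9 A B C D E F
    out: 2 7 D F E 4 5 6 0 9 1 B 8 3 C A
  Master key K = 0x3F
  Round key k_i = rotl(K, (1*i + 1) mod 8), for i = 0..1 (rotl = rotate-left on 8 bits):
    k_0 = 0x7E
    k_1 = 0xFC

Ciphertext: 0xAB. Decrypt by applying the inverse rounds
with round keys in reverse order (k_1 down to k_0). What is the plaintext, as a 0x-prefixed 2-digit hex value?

s_0 = ciphertext = 0xAB
s_1 = InvRound(s_0, k_1) = 0xEA
s_2 = InvRound(s_1, k_0) = 0x8E

0x8E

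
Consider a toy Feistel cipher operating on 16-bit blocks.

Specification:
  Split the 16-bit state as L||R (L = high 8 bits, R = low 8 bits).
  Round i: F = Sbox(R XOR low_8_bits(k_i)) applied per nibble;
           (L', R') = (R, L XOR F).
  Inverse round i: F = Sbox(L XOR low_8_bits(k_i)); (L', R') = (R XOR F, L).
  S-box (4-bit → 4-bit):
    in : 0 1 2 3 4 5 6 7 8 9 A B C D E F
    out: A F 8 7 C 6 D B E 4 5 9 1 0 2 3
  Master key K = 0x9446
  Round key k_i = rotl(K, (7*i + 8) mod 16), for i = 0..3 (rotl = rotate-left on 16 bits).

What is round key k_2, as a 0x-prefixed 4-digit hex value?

K = 0x9446
k_0 = rotl(K, (7*0+8) mod 16) = rotl(K, 8) = 0x4694
k_1 = rotl(K, (7*1+8) mod 16) = rotl(K, 15) = 0x4A23
k_2 = rotl(K, (7*2+8) mod 16) = rotl(K, 6) = 0x11A5

0x11A5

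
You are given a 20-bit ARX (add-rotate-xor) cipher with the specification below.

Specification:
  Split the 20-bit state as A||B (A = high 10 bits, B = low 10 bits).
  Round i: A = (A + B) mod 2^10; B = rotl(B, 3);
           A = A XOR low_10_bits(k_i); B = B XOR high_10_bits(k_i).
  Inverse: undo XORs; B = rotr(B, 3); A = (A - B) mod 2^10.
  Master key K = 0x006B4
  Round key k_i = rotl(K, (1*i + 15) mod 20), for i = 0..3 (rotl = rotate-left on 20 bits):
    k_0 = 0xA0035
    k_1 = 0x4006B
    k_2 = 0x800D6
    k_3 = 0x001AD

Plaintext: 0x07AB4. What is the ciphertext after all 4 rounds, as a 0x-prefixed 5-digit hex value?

0x07B86

s_0 = plaintext = 0x07AB4
s_1 = Round(s_0, k_0) = 0xB9F25
s_2 = Round(s_1, k_1) = 0x99C2E
s_3 = Round(s_2, k_2) = 0x90F70
s_4 = Round(s_3, k_3) = 0x07B86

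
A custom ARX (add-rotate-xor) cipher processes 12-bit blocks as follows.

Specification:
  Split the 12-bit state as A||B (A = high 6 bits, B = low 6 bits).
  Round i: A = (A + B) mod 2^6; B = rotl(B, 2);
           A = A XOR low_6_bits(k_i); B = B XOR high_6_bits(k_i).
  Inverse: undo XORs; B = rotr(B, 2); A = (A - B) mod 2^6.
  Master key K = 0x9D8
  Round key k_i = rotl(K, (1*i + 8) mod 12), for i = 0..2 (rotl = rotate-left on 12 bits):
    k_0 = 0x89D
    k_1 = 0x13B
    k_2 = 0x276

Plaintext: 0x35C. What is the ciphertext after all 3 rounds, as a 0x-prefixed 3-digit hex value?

s_0 = plaintext = 0x35C
s_1 = Round(s_0, k_0) = 0xD13
s_2 = Round(s_1, k_1) = 0xF09
s_3 = Round(s_2, k_2) = 0xCED

0xCED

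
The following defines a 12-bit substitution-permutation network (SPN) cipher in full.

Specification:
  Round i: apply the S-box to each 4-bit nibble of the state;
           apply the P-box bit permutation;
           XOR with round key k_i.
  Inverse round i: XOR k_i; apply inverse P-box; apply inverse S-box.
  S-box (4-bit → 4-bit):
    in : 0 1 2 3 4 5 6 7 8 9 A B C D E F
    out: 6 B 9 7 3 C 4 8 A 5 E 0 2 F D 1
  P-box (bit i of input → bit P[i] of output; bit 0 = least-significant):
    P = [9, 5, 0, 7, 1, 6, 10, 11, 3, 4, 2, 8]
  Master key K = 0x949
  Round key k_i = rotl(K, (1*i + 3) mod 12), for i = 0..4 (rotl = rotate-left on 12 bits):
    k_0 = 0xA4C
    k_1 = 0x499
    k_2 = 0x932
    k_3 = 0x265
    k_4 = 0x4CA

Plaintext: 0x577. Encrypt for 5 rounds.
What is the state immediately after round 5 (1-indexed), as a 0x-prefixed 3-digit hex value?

0x281

s_0 = plaintext = 0x577
s_1 = Round(s_0, k_0) = 0x3C8
s_2 = Round(s_1, k_1) = 0x465
s_3 = Round(s_2, k_2) = 0xDAB
s_4 = Round(s_3, k_3) = 0xF39
s_5 = Round(s_4, k_4) = 0x281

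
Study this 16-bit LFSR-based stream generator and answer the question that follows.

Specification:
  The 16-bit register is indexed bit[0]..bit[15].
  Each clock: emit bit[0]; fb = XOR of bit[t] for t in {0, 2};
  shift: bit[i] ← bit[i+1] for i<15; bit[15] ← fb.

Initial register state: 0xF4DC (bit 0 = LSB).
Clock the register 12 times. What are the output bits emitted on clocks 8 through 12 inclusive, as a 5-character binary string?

10010

reg_0 = 0xF4DC
clock 1: out=0, reg = 0xFA6E
clock 2: out=0, reg = 0xFD37
clock 3: out=1, reg = 0x7E9B
clock 4: out=1, reg = 0xBF4D
clock 5: out=1, reg = 0x5FA6
clock 6: out=0, reg = 0xAFD3
clock 7: out=1, reg = 0xD7E9
clock 8: out=1, reg = 0xEBF4
clock 9: out=0, reg = 0xF5FA
clock 10: out=0, reg = 0x7AFD
clock 11: out=1, reg = 0x3D7E
clock 12: out=0, reg = 0x9EBF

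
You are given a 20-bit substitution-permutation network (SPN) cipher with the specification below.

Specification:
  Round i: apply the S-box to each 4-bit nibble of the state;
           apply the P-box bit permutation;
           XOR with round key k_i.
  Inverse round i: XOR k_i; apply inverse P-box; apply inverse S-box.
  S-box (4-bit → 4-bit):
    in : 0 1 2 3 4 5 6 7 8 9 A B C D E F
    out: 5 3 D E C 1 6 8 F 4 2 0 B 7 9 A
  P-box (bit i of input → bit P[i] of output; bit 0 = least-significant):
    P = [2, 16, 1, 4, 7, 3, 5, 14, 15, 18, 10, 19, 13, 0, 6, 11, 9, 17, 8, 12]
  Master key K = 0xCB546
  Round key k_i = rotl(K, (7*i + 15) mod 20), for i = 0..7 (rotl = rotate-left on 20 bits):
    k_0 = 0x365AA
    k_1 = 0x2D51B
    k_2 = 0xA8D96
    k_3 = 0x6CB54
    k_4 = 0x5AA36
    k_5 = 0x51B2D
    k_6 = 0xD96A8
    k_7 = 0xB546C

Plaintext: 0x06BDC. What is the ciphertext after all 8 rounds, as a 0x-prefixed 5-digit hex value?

s_0 = plaintext = 0x06BDC
s_1 = Round(s_0, k_0) = 0x26657
s_2 = Round(s_1, k_1) = 0x6C2CA
s_3 = Round(s_2, k_2) = 0x1601F
s_4 = Round(s_3, k_3) = 0x54D8D
s_5 = Round(s_4, k_4) = 0x064D8
s_6 = Round(s_5, k_5) = 0xC1CD2
s_7 = Round(s_6, k_6) = 0x32417
s_8 = Round(s_7, k_7) = 0x169B4

0x169B4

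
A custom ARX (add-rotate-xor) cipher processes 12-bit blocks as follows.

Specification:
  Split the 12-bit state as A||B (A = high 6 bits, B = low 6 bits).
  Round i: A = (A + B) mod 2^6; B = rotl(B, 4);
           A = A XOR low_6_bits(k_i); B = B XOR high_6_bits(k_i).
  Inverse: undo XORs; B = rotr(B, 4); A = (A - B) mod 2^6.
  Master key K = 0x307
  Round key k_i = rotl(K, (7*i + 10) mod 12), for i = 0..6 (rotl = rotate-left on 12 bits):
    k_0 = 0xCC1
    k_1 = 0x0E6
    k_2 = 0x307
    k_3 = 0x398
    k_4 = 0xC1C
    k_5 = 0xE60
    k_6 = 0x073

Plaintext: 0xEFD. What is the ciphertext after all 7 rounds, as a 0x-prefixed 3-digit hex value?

0xCB1

s_0 = plaintext = 0xEFD
s_1 = Round(s_0, k_0) = 0xE6C
s_2 = Round(s_1, k_1) = 0x0C8
s_3 = Round(s_2, k_2) = 0x30E
s_4 = Round(s_3, k_3) = 0x0AD
s_5 = Round(s_4, k_4) = 0xCEB
s_6 = Round(s_5, k_5) = 0xF83
s_7 = Round(s_6, k_6) = 0xCB1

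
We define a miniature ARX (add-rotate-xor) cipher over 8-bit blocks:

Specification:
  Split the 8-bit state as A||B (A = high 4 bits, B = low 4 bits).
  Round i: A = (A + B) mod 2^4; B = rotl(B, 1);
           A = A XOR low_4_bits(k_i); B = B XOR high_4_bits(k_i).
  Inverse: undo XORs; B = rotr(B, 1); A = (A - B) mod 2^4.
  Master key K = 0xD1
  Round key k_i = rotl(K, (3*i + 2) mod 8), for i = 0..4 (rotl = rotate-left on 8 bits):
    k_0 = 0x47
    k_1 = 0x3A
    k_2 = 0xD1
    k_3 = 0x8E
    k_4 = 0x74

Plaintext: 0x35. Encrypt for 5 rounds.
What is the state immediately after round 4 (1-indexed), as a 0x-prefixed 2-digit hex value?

s_0 = plaintext = 0x35
s_1 = Round(s_0, k_0) = 0xFE
s_2 = Round(s_1, k_1) = 0x7E
s_3 = Round(s_2, k_2) = 0x40
s_4 = Round(s_3, k_3) = 0xA8
s_5 = Round(s_4, k_4) = 0x66

0xA8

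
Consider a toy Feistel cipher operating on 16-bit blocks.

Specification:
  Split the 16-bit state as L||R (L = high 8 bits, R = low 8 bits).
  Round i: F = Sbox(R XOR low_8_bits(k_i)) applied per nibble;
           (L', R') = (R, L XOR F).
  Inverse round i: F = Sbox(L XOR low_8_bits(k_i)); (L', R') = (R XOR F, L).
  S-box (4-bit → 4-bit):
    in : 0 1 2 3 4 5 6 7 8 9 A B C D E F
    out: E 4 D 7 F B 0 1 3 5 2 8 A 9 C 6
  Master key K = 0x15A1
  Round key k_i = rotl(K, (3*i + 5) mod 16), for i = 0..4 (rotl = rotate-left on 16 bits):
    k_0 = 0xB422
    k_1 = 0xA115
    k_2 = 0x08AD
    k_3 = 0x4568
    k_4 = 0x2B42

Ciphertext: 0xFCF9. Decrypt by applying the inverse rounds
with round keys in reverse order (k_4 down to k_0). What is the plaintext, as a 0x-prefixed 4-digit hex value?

s_0 = ciphertext = 0xFCF9
s_1 = InvRound(s_0, k_4) = 0x75FC
s_2 = InvRound(s_1, k_3) = 0xB575
s_3 = InvRound(s_2, k_2) = 0x36B5
s_4 = InvRound(s_3, k_1) = 0x6236
s_5 = InvRound(s_4, k_0) = 0xC862

0xC862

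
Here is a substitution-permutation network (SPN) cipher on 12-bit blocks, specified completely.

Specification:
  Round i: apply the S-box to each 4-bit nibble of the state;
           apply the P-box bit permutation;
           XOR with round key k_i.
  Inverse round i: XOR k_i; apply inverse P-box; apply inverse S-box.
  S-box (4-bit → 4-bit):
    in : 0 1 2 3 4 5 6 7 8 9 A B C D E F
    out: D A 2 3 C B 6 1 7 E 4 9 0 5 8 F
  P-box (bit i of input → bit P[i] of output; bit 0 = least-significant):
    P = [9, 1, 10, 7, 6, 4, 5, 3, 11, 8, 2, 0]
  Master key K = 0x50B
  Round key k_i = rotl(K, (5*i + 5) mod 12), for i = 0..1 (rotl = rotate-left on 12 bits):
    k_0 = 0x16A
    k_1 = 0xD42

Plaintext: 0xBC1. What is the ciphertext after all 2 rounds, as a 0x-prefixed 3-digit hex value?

s_0 = plaintext = 0xBC1
s_1 = Round(s_0, k_0) = 0x9E9
s_2 = Round(s_1, k_1) = 0x8CD

0x8CD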